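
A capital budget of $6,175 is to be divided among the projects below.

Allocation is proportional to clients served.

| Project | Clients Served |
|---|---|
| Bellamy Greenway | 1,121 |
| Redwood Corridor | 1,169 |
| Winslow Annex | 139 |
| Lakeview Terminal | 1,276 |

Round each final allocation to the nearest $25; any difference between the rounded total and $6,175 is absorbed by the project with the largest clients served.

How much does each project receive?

Clients served total: 1,121 + 1,169 + 139 + 1,276 = 3,705.
Raw shares: Bellamy Greenway 1,868.33; Redwood Corridor 1,948.33; Winslow Annex 231.67; Lakeview Terminal 2,126.67.
After rounding ($25): Bellamy Greenway $1,875; Redwood Corridor $1,950; Winslow Annex $225; Lakeview Terminal $2,125. Sum = $6,175.
Sum already equals the total — no adjustment.

Bellamy Greenway: $1,875; Redwood Corridor: $1,950; Winslow Annex: $225; Lakeview Terminal: $2,125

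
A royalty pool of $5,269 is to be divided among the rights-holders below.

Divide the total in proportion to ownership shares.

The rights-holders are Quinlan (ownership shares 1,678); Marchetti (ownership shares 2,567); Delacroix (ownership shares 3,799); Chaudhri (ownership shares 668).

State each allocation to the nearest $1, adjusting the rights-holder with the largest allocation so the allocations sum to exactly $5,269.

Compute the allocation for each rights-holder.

Quinlan: $1,015 · Marchetti: $1,553 · Delacroix: $2,297 · Chaudhri: $404

Sum of ownership shares: 8,712.
Raw shares: Quinlan 1,678/8,712 × $5,269 = 1,014.85; Marchetti 2,567/8,712 × $5,269 = 1,552.52; Delacroix 3,799/8,712 × $5,269 = 2,297.63; Chaudhri 668/8,712 × $5,269 = 404.01.
At nearest $1: Quinlan $1,015; Marchetti $1,553; Delacroix $2,298; Chaudhri $404. Sum = $5,270.
Difference $5,269 − $5,270 = −$1 applied to largest allocation (Delacroix): Delacroix becomes $2,297.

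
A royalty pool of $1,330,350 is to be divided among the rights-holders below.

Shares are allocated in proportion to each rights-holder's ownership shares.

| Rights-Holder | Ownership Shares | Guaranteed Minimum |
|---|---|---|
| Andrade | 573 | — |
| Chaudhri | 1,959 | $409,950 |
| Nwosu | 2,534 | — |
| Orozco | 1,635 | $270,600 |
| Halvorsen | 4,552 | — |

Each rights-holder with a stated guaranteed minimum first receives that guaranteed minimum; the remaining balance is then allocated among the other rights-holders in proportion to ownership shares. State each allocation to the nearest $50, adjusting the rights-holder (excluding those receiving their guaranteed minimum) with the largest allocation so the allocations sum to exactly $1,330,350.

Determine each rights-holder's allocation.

Andrade: $48,600 · Chaudhri: $409,950 · Nwosu: $215,000 · Orozco: $270,600 · Halvorsen: $386,200

Guaranteed amounts: Chaudhri $409,950; Orozco $270,600. Residual $649,800.
Residual split over remaining ownership shares 7,659: Andrade 48,614.10 → $48,600; Nwosu 214,988.01 → $215,000; Halvorsen 386,197.88 → $386,200.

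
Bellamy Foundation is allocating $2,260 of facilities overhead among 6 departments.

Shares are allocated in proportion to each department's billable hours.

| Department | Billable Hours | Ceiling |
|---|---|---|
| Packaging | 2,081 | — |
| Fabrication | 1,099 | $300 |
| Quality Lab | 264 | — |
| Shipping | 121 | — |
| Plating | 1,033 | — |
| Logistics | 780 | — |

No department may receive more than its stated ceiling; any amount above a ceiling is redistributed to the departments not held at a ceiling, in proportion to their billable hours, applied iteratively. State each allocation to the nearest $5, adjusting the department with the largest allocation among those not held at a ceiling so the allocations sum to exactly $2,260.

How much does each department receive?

Packaging: $955; Fabrication: $300; Quality Lab: $120; Shipping: $55; Plating: $475; Logistics: $355

Combined billable hours = 5,378.
Unconstrained shares: Packaging 874.50; Fabrication 461.83; Quality Lab 110.94; Shipping 50.85; Plating 434.10; Logistics 327.78.
Held at cap: Fabrication ($300); remaining pool $1,960 reallocated over remaining billable hours 4,279.
Redistributed shares: Packaging 953.20 → $955; Quality Lab 120.93 → $120; Shipping 55.42 → $55; Plating 473.17 → $475; Logistics 357.28 → $355.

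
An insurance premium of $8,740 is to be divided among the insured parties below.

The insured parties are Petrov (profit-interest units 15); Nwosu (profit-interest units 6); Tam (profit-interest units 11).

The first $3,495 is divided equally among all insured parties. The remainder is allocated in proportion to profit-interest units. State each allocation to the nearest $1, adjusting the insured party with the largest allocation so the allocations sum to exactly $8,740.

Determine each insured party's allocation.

$3,495 shared equally gives $1,165 per insured party.
Remainder $5,245 by profit-interest units (total 32): Petrov 2,458.59 → $2,459; Nwosu 983.44 → $983; Tam 1,802.97 → $1,803.
Totals: Petrov $1,165 + $2,459 = $3,624; Nwosu $1,165 + $983 = $2,148; Tam $1,165 + $1,803 = $2,968.

Petrov: $3,624 | Nwosu: $2,148 | Tam: $2,968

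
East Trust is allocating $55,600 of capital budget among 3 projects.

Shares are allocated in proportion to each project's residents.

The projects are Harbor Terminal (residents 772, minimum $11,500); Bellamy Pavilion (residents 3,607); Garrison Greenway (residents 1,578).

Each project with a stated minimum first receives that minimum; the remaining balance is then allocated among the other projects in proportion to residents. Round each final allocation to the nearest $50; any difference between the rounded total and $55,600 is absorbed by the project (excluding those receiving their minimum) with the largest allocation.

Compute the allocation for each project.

Harbor Terminal: $11,500 · Bellamy Pavilion: $30,700 · Garrison Greenway: $13,400

Minimums first: Harbor Terminal $11,500. Residual $44,100.
Residual split over remaining residents 5,185: Bellamy Pavilion 30,678.63 → $30,700; Garrison Greenway 13,421.37 → $13,400.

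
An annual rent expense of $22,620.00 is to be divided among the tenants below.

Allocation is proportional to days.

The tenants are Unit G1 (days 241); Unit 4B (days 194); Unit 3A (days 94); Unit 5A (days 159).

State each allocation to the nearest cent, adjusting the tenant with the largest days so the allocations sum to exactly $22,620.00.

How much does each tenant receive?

Unit G1: $7,923.58 · Unit 4B: $6,378.31 · Unit 3A: $3,090.52 · Unit 5A: $5,227.59

Sum of days: 241 + 194 + 94 + 159 = 688.
Raw shares: Unit G1 7,923.5756; Unit 4B 6,378.3140; Unit 3A 3,090.5233; Unit 5A 5,227.5872.
After rounding (cent): Unit G1 $7,923.58; Unit 4B $6,378.31; Unit 3A $3,090.52; Unit 5A $5,227.59. Sum = $22,620.00.
No rounding difference to absorb.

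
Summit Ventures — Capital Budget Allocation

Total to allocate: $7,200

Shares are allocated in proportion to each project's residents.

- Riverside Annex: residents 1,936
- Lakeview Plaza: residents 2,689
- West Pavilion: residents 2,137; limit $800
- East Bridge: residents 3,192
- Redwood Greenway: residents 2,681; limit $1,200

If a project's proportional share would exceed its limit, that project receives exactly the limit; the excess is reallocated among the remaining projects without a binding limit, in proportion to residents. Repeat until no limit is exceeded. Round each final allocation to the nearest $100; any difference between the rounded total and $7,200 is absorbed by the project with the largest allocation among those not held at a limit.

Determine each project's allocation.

Riverside Annex: $1,300 | Lakeview Plaza: $1,800 | West Pavilion: $800 | East Bridge: $2,100 | Redwood Greenway: $1,200

Combined residents = 12,635.
Unconstrained shares: Riverside Annex 1,103.22; Lakeview Plaza 1,532.31; West Pavilion 1,217.76; East Bridge 1,818.95; Redwood Greenway 1,527.76.
Cap binds for West Pavilion ($800), Redwood Greenway ($1,200); residual $5,200 reallocated over remaining residents 7,817.
Remaining shares: Riverside Annex 1,287.86 → $1,300; Lakeview Plaza 1,788.77 → $1,800; East Bridge 2,123.37 → $2,100.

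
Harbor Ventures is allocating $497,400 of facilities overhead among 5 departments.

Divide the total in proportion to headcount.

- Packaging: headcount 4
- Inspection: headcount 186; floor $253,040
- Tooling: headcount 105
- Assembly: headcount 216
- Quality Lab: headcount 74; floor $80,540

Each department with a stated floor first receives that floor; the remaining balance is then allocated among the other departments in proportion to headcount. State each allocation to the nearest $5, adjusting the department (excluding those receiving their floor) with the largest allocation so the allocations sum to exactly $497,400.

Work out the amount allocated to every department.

Packaging: $2,015 | Inspection: $253,040 | Tooling: $52,925 | Assembly: $108,880 | Quality Lab: $80,540

Guaranteed amounts: Inspection $253,040; Quality Lab $80,540. Residual $163,820.
Residual split over remaining headcount 325: Packaging 2,016.25 → $2,015; Tooling 52,926.46 → $52,925; Assembly 108,877.29 → $108,875.
Rounding difference +$5 applied to Assembly → $108,880.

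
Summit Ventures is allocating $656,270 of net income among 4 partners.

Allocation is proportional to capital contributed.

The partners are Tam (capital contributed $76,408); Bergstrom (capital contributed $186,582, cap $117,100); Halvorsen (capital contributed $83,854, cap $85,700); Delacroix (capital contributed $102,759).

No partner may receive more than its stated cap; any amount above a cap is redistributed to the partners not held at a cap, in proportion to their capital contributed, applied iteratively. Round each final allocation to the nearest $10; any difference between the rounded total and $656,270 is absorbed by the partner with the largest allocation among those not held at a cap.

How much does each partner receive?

Tam: $193,390 · Bergstrom: $117,100 · Halvorsen: $85,700 · Delacroix: $260,080

Sum of capital contributed: 449,603.
Proportional shares (ignoring caps): Tam 111,530.12; Bergstrom 272,347.31; Halvorsen 122,398.79; Delacroix 149,993.77.
Cap binds for Bergstrom ($117,100), Halvorsen ($85,700); residual $453,470 reallocated over remaining capital contributed 179,167.
Redistributed shares: Tam 193,387.93 → $193,390; Delacroix 260,082.07 → $260,080.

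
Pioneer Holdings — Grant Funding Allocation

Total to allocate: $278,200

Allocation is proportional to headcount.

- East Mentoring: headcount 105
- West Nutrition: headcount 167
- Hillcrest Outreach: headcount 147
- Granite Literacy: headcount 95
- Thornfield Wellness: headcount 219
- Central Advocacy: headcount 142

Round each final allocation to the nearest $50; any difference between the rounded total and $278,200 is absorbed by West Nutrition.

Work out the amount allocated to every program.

East Mentoring: $33,400; West Nutrition: $53,050; Hillcrest Outreach: $46,750; Granite Literacy: $30,200; Thornfield Wellness: $69,650; Central Advocacy: $45,150

Headcount total: 875.
Unrounded shares: East Mentoring 105/875 × $278,200 = 33,384.00; West Nutrition 167/875 × $278,200 = 53,096.46; Hillcrest Outreach 147/875 × $278,200 = 46,737.60; Granite Literacy 95/875 × $278,200 = 30,204.57; Thornfield Wellness 219/875 × $278,200 = 69,629.49; Central Advocacy 142/875 × $278,200 = 45,147.89.
Rounded to nearest $50: East Mentoring $33,400; West Nutrition $53,100; Hillcrest Outreach $46,750; Granite Literacy $30,200; Thornfield Wellness $69,650; Central Advocacy $45,150. Sum = $278,250.
Difference $278,200 − $278,250 = −$50 applied to West Nutrition: West Nutrition becomes $53,050.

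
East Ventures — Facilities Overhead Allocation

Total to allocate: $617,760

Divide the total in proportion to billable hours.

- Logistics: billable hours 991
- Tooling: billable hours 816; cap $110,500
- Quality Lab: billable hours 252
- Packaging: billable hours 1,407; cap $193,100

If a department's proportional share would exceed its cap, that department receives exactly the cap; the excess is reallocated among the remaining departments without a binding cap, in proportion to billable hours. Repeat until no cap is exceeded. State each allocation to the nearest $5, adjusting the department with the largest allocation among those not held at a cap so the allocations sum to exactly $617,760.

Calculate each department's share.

Sum of billable hours: 3,466.
Pro-rata shares before constraints: Logistics 176,630.17; Tooling 145,439.17; Quality Lab 44,915.04; Packaging 250,775.63.
Capped: Tooling ($110,500), Packaging ($193,100); remaining pool $314,160 reallocated over remaining billable hours 1,243.
Remaining shares: Logistics 250,468.67 → $250,470; Quality Lab 63,691.33 → $63,690.

Logistics: $250,470; Tooling: $110,500; Quality Lab: $63,690; Packaging: $193,100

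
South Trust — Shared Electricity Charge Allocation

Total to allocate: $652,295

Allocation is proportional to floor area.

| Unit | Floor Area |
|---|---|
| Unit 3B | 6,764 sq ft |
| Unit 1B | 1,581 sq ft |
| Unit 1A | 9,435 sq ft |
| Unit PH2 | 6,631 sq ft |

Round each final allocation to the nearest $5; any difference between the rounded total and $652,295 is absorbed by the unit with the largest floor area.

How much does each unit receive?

Total floor area = 6,764 + 1,581 + 9,435 + 6,631 = 24,411.
Pro-rata amounts: Unit 3B 180,743.25; Unit 1B 42,246.46; Unit 1A 252,115.99; Unit PH2 177,189.31.
After rounding ($5): Unit 3B $180,745; Unit 1B $42,245; Unit 1A $252,115; Unit PH2 $177,190. Sum = $652,295.
Sum already equals the total — no adjustment.

Unit 3B: $180,745 | Unit 1B: $42,245 | Unit 1A: $252,115 | Unit PH2: $177,190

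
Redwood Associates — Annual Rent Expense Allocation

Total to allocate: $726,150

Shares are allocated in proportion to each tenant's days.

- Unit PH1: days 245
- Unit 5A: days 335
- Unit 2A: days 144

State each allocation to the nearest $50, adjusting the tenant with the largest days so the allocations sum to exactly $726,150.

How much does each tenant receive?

Days total: 724.
Raw shares: Unit PH1 245/724 × $726,150 = 245,727.56; Unit 5A 335/724 × $726,150 = 335,994.82; Unit 2A 144/724 × $726,150 = 144,427.62.
After rounding ($50): Unit PH1 $245,750; Unit 5A $336,000; Unit 2A $144,450. Sum = $726,200.
Difference $726,150 − $726,200 = −$50 applied to largest days (Unit 5A): Unit 5A becomes $335,950.

Unit PH1: $245,750 | Unit 5A: $335,950 | Unit 2A: $144,450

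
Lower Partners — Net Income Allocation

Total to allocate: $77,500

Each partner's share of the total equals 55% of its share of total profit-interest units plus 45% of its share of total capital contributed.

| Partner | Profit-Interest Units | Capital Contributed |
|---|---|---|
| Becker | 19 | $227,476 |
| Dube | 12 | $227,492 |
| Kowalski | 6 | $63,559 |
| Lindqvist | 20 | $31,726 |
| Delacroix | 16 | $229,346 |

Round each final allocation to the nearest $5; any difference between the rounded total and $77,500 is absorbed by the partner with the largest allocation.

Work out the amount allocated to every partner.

Becker: $21,275 · Dube: $17,185 · Kowalski: $6,345 · Lindqvist: $13,095 · Delacroix: $19,600

Totals — profit-interest units 73, capital contributed 779,599.
Blended shares (55% profit-interest units + 45% capital contributed): Becker 0.2745; Dube 0.2217; Kowalski 0.0819; Lindqvist 0.1690; Delacroix 0.2529.
Unrounded shares: Becker 21,270.21; Dube 17,183.60; Kowalski 6,346.71; Lindqvist 13,097.33; Delacroix 19,602.15.
At nearest $5: Becker $21,270; Dube $17,185; Kowalski $6,345; Lindqvist $13,095; Delacroix $19,600. Sum = $77,495.
Difference $77,500 − $77,495 = +$5 applied to largest allocation (Becker): Becker becomes $21,275.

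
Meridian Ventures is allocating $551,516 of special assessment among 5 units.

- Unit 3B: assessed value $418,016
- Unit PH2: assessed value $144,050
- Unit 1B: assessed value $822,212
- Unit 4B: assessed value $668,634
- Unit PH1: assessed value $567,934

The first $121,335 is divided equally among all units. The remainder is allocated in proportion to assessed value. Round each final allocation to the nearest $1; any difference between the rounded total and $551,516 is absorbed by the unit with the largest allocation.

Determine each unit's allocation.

Equal tier: $121,335 ÷ 5 = $24,267 apiece.
Remainder $430,181 by assessed value (total 2,620,846): Unit 3B 68,612.40 → $68,612; Unit PH2 23,644.11 → $23,644; Unit 1B 134,956.41 → $134,956; Unit 4B 109,748.40 → $109,748; Unit PH1 93,219.68 → $93,220.
Rounding difference +$1 on remainder applied to Unit 1B.
Totals: Unit 3B $24,267 + $68,612 = $92,879; Unit PH2 $24,267 + $23,644 = $47,911; Unit 1B $24,267 + $134,957 = $159,224; Unit 4B $24,267 + $109,748 = $134,015; Unit PH1 $24,267 + $93,220 = $117,487.

Unit 3B: $92,879; Unit PH2: $47,911; Unit 1B: $159,224; Unit 4B: $134,015; Unit PH1: $117,487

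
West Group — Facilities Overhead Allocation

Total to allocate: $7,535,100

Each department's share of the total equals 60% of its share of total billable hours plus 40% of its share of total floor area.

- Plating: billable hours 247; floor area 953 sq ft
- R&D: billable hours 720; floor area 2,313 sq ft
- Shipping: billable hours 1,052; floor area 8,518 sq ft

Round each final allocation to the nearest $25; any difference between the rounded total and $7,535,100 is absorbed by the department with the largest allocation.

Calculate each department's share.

Totals — billable hours 2,019, floor area 11,784.
Composite weights (60% billable hours + 40% floor area): Plating 0.1058; R&D 0.2925; Shipping 0.6018.
Proportional shares: Plating 796,849.05; R&D 2,203,870.18; Shipping 4,534,380.77.
Rounded to nearest $25: Plating $796,850; R&D $2,203,875; Shipping $4,534,375. Sum = $7,535,100.
No rounding difference to absorb.

Plating: $796,850 · R&D: $2,203,875 · Shipping: $4,534,375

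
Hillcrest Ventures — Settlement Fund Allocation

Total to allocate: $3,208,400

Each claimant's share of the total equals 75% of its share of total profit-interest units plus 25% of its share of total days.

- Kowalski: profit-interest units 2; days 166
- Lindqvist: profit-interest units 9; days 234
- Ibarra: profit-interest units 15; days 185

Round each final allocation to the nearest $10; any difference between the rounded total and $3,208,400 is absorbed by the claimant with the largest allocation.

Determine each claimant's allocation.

Profit-interest units total 26; days total 585.
Combined weights (75% profit-interest units + 25% days): Kowalski 0.1286; Lindqvist 0.3596; Ibarra 0.5118.
Proportional shares: Kowalski 412,704.44; Lindqvist 1,153,790.00; Ibarra 1,641,905.56.
At nearest $10: Kowalski $412,700; Lindqvist $1,153,790; Ibarra $1,641,910. Sum = $3,208,400.
Rounded total matches; no reconciliation needed.

Kowalski: $412,700 · Lindqvist: $1,153,790 · Ibarra: $1,641,910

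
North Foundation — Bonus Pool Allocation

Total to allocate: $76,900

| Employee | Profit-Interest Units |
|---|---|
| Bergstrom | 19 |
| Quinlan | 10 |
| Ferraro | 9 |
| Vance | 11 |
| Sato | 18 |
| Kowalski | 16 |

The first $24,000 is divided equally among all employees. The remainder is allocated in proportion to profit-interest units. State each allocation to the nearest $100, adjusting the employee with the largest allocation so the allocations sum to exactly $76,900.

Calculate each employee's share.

Bergstrom: $16,100 | Quinlan: $10,400 | Ferraro: $9,700 | Vance: $11,000 | Sato: $15,500 | Kowalski: $14,200

$24,000 shared equally gives $4,000 per employee.
Remainder $52,900 by profit-interest units (total 83): Bergstrom 12,109.64 → $12,100; Quinlan 6,373.49 → $6,400; Ferraro 5,736.14 → $5,700; Vance 7,010.84 → $7,000; Sato 11,472.29 → $11,500; Kowalski 10,197.59 → $10,200.
Totals: Bergstrom $4,000 + $12,100 = $16,100; Quinlan $4,000 + $6,400 = $10,400; Ferraro $4,000 + $5,700 = $9,700; Vance $4,000 + $7,000 = $11,000; Sato $4,000 + $11,500 = $15,500; Kowalski $4,000 + $10,200 = $14,200.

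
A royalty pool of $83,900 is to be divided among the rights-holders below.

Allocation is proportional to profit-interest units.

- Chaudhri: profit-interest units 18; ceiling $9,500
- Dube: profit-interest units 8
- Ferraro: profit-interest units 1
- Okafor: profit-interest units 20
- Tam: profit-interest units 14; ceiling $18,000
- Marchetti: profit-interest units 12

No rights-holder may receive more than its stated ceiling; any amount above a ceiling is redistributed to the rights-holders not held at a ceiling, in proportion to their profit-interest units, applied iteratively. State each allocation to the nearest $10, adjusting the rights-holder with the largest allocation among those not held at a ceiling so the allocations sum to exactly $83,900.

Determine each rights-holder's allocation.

Chaudhri: $9,500 · Dube: $11,000 · Ferraro: $1,380 · Okafor: $27,510 · Tam: $18,000 · Marchetti: $16,510

Total profit-interest units = 73.
Pro-rata shares before constraints: Chaudhri 20,687.67; Dube 9,194.52; Ferraro 1,149.32; Okafor 22,986.30; Tam 16,090.41; Marchetti 13,791.78.
Held at cap: Chaudhri ($9,500); residual $74,400 reallocated over remaining profit-interest units 55.
Held at cap: Tam ($18,000); residual $56,400 reallocated over remaining profit-interest units 41.
Redistributed shares: Dube 11,004.88 → $11,000; Ferraro 1,375.61 → $1,380; Okafor 27,512.20 → $27,510; Marchetti 16,507.32 → $16,510.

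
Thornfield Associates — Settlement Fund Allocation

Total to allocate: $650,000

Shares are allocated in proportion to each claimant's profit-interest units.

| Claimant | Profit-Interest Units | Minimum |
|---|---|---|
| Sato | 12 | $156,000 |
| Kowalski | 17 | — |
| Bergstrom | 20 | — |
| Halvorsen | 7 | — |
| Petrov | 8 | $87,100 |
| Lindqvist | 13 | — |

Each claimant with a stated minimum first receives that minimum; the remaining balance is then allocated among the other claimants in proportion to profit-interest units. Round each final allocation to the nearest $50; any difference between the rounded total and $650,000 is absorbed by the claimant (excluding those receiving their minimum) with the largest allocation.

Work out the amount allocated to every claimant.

Guaranteed amounts: Sato $156,000; Petrov $87,100. Residual $406,900.
Residual split over remaining profit-interest units 57: Kowalski 121,356.14 → $121,350; Bergstrom 142,771.93 → $142,750; Halvorsen 49,970.18 → $49,950; Lindqvist 92,801.75 → $92,800.
Rounding difference +$50 applied to Bergstrom → $142,800.

Sato: $156,000 · Kowalski: $121,350 · Bergstrom: $142,800 · Halvorsen: $49,950 · Petrov: $87,100 · Lindqvist: $92,800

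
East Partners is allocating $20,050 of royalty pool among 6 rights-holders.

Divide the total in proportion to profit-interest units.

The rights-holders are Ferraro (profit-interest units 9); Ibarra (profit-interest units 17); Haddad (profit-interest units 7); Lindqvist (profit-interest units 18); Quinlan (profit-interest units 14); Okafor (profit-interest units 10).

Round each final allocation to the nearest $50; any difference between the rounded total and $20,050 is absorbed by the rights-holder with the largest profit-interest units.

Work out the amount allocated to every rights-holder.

Ferraro: $2,400 · Ibarra: $4,550 · Haddad: $1,850 · Lindqvist: $4,850 · Quinlan: $3,750 · Okafor: $2,650

Combined profit-interest units = 75.
Pro-rata amounts: Ferraro 9/75 × $20,050 = 2,406.00; Ibarra 17/75 × $20,050 = 4,544.67; Haddad 7/75 × $20,050 = 1,871.33; Lindqvist 18/75 × $20,050 = 4,812.00; Quinlan 14/75 × $20,050 = 3,742.67; Okafor 10/75 × $20,050 = 2,673.33.
At nearest $50: Ferraro $2,400; Ibarra $4,550; Haddad $1,850; Lindqvist $4,800; Quinlan $3,750; Okafor $2,650. Sum = $20,000.
Difference $20,050 − $20,000 = +$50 applied to largest profit-interest units (Lindqvist): Lindqvist becomes $4,850.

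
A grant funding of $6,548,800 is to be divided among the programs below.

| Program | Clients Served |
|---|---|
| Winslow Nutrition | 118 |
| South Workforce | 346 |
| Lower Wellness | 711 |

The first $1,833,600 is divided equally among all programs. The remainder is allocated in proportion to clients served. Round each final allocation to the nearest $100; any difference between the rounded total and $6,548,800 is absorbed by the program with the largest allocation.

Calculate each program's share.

$1,833,600 shared equally gives $611,200 per program.
Remainder $4,715,200 by clients served (total 1,175): Winslow Nutrition 473,526.47 → $473,500; South Workforce 1,388,475.91 → $1,388,500; Lower Wellness 2,853,197.62 → $2,853,200.
Totals: Winslow Nutrition $611,200 + $473,500 = $1,084,700; South Workforce $611,200 + $1,388,500 = $1,999,700; Lower Wellness $611,200 + $2,853,200 = $3,464,400.

Winslow Nutrition: $1,084,700 | South Workforce: $1,999,700 | Lower Wellness: $3,464,400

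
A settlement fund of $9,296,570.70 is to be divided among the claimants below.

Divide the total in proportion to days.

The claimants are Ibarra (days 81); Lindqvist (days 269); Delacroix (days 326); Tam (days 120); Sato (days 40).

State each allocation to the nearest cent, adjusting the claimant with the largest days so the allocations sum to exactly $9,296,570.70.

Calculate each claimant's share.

Ibarra: $900,744.29 | Lindqvist: $2,991,360.67 | Delacroix: $3,625,217.75 | Tam: $1,334,435.99 | Sato: $444,812.00

Total days = 81 + 269 + 326 + 120 + 40 = 836.
Pro-rata amounts: Ibarra 900,744.2903; Lindqvist 2,991,360.6678; Delacroix 3,625,217.7610; Tam 1,334,435.9856; Sato 444,811.9952.
After rounding (cent): Ibarra $900,744.29; Lindqvist $2,991,360.67; Delacroix $3,625,217.76; Tam $1,334,435.99; Sato $444,812.00. Sum = $9,296,570.71.
Difference $9,296,570.70 − $9,296,570.71 = −$0.01 applied to largest days (Delacroix): Delacroix becomes $3,625,217.75.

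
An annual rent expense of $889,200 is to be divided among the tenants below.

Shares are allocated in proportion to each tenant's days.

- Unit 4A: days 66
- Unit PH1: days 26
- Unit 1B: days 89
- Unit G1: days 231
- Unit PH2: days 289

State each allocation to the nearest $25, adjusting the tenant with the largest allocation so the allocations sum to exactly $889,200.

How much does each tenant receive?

Sum of days: 701.
Unrounded shares: Unit 4A 66/701 × $889,200 = 83,719.26; Unit PH1 26/701 × $889,200 = 32,980.31; Unit 1B 89/701 × $889,200 = 112,894.15; Unit G1 231/701 × $889,200 = 293,017.40; Unit PH2 289/701 × $889,200 = 366,588.87.
After rounding ($25): Unit 4A $83,725; Unit PH1 $32,975; Unit 1B $112,900; Unit G1 $293,025; Unit PH2 $366,600. Sum = $889,225.
Difference $889,200 − $889,225 = −$25 applied to largest allocation (Unit PH2): Unit PH2 becomes $366,575.

Unit 4A: $83,725 · Unit PH1: $32,975 · Unit 1B: $112,900 · Unit G1: $293,025 · Unit PH2: $366,575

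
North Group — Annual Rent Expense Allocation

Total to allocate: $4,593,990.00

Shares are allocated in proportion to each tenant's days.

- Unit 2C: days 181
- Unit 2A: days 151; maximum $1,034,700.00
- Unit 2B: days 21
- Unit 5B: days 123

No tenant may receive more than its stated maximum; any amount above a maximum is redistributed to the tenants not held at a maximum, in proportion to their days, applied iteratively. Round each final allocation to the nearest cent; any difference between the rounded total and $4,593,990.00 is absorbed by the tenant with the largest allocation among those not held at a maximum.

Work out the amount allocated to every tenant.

Days total: 476.
Proportional shares (ignoring caps): Unit 2C 1,746,874.3487; Unit 2A 1,457,337.1639; Unit 2B 202,676.0294; Unit 5B 1,187,102.4580.
Held at cap: Unit 2A ($1,034,700.00); balance $3,559,290.00 reallocated over remaining days 325.
Remaining shares: Unit 2C 1,982,250.7385 → $1,982,250.74; Unit 2B 229,984.8923 → $229,984.89; Unit 5B 1,347,054.3692 → $1,347,054.37.

Unit 2C: $1,982,250.74 | Unit 2A: $1,034,700.00 | Unit 2B: $229,984.89 | Unit 5B: $1,347,054.37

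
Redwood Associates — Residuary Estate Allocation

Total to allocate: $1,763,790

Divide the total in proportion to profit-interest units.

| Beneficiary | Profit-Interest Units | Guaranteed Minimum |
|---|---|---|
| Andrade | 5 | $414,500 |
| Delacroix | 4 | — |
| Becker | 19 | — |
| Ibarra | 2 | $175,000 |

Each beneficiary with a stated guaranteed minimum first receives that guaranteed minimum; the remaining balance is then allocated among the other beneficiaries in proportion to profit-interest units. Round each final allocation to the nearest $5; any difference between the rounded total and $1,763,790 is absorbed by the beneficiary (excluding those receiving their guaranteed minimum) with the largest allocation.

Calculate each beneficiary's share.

Fund the minimums — Andrade $414,500; Ibarra $175,000. Balance $1,174,290.
Balance split over remaining profit-interest units 23: Delacroix 204,224.35 → $204,225; Becker 970,065.65 → $970,065.

Andrade: $414,500 | Delacroix: $204,225 | Becker: $970,065 | Ibarra: $175,000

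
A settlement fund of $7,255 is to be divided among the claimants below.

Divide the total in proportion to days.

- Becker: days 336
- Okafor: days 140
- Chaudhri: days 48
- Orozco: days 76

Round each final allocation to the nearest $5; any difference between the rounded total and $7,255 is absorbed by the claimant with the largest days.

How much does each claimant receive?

Becker: $4,060 | Okafor: $1,695 | Chaudhri: $580 | Orozco: $920

Combined days = 600.
Pro-rata amounts: Becker 336/600 × $7,255 = 4,062.80; Okafor 140/600 × $7,255 = 1,692.83; Chaudhri 48/600 × $7,255 = 580.40; Orozco 76/600 × $7,255 = 918.97.
Rounded to nearest $5: Becker $4,065; Okafor $1,695; Chaudhri $580; Orozco $920. Sum = $7,260.
Difference $7,255 − $7,260 = −$5 applied to largest days (Becker): Becker becomes $4,060.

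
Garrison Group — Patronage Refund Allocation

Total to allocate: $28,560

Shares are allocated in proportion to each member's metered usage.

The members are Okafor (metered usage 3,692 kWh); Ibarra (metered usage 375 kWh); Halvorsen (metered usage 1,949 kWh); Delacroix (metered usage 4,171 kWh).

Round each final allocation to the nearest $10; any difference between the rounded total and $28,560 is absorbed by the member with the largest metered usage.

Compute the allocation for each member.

Okafor: $10,350 | Ibarra: $1,050 | Halvorsen: $5,460 | Delacroix: $11,700

Sum of metered usage: 10,187.
Unrounded shares: Okafor 3,692/10,187 × $28,560 = 10,350.79; Ibarra 375/10,187 × $28,560 = 1,051.34; Halvorsen 1,949/10,187 × $28,560 = 5,464.16; Delacroix 4,171/10,187 × $28,560 = 11,693.70.
Rounded to nearest $10: Okafor $10,350; Ibarra $1,050; Halvorsen $5,460; Delacroix $11,690. Sum = $28,550.
Difference $28,560 − $28,550 = +$10 applied to largest metered usage (Delacroix): Delacroix becomes $11,700.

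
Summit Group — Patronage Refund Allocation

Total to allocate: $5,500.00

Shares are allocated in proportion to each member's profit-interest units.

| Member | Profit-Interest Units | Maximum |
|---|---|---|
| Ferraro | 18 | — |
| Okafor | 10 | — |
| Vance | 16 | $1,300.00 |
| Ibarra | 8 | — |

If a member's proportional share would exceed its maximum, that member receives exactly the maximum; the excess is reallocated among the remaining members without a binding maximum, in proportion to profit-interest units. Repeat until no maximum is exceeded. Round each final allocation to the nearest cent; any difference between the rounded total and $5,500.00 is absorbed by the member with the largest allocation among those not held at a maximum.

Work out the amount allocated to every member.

Combined profit-interest units = 52.
Pro-rata shares before constraints: Ferraro 1,903.8462; Okafor 1,057.6923; Vance 1,692.3077; Ibarra 846.1538.
Held at cap: Vance ($1,300.00); remaining pool $4,200.00 reallocated over remaining profit-interest units 36.
Remaining shares: Ferraro 2,100.0000 → $2,100.00; Okafor 1,166.6667 → $1,166.67; Ibarra 933.3333 → $933.33.

Ferraro: $2,100.00; Okafor: $1,166.67; Vance: $1,300.00; Ibarra: $933.33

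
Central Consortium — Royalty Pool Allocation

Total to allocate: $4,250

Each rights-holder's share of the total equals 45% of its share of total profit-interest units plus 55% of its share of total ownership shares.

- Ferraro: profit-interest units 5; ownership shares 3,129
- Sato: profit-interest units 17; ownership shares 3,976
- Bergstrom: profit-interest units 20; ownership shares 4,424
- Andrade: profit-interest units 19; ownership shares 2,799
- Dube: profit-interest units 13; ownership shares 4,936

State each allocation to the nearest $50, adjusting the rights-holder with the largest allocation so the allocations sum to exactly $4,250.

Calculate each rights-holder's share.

Ferraro: $500; Sato: $900; Bergstrom: $1,050; Andrade: $850; Dube: $950

Profit-interest units total 74; ownership shares total 19,264.
Composite weights (45% profit-interest units + 55% ownership shares): Ferraro 0.1197; Sato 0.2169; Bergstrom 0.2479; Andrade 0.1955; Dube 0.2200.
Proportional shares: Ferraro 508.90; Sato 921.81; Bergstrom 1,053.70; Andrade 830.68; Dube 934.92.
After rounding ($50): Ferraro $500; Sato $900; Bergstrom $1,050; Andrade $850; Dube $950. Sum = $4,250.
No rounding difference to absorb.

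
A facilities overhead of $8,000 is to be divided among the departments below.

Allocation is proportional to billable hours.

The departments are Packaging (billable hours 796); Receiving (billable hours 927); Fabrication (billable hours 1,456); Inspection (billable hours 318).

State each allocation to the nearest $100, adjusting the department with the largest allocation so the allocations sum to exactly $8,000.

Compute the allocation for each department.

Packaging: $1,800 · Receiving: $2,100 · Fabrication: $3,400 · Inspection: $700

Billable hours total: 3,497.
Unrounded shares: Packaging 796/3,497 × $8,000 = 1,820.99; Receiving 927/3,497 × $8,000 = 2,120.67; Fabrication 1,456/3,497 × $8,000 = 3,330.86; Inspection 318/3,497 × $8,000 = 727.48.
After rounding ($100): Packaging $1,800; Receiving $2,100; Fabrication $3,300; Inspection $700. Sum = $7,900.
Difference $8,000 − $7,900 = +$100 applied to largest allocation (Fabrication): Fabrication becomes $3,400.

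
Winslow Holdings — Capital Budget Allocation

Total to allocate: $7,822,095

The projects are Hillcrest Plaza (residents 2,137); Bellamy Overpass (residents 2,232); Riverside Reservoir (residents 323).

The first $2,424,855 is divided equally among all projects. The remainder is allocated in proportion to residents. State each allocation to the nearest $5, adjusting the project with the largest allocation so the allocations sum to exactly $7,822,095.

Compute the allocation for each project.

Hillcrest Plaza: $3,266,490; Bellamy Overpass: $3,375,770; Riverside Reservoir: $1,179,835

$2,424,855 shared equally gives $808,285 per project.
Remainder $5,397,240 by residents (total 4,692): Hillcrest Plaza 2,458,205.86 → $2,458,205; Bellamy Overpass 2,567,485.01 → $2,567,485; Riverside Reservoir 371,549.13 → $371,550.
Totals: Hillcrest Plaza $808,285 + $2,458,205 = $3,266,490; Bellamy Overpass $808,285 + $2,567,485 = $3,375,770; Riverside Reservoir $808,285 + $371,550 = $1,179,835.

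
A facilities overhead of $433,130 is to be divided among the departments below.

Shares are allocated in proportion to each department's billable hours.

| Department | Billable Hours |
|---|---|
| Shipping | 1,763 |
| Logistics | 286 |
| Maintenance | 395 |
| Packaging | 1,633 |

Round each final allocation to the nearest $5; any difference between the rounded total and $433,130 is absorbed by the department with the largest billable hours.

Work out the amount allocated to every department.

Combined billable hours = 1,763 + 286 + 395 + 1,633 = 4,077.
Raw shares: Shipping 187,296.59; Logistics 30,383.90; Maintenance 41,963.78; Packaging 173,485.72.
Rounded to nearest $5: Shipping $187,295; Logistics $30,385; Maintenance $41,965; Packaging $173,485. Sum = $433,130.
Sum already equals the total — no adjustment.

Shipping: $187,295 · Logistics: $30,385 · Maintenance: $41,965 · Packaging: $173,485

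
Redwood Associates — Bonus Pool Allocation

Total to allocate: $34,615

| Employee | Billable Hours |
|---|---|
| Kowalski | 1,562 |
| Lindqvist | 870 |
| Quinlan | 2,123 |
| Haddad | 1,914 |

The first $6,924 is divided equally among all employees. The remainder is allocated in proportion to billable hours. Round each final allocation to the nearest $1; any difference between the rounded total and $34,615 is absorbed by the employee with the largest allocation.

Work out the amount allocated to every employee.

Equal tier: $6,924 ÷ 4 = $1,731 apiece.
Remainder $27,691 by billable hours (total 6,469): Kowalski 6,686.25 → $6,686; Lindqvist 3,724.09 → $3,724; Quinlan 9,087.65 → $9,088; Haddad 8,193.01 → $8,193.
Totals: Kowalski $1,731 + $6,686 = $8,417; Lindqvist $1,731 + $3,724 = $5,455; Quinlan $1,731 + $9,088 = $10,819; Haddad $1,731 + $8,193 = $9,924.

Kowalski: $8,417 · Lindqvist: $5,455 · Quinlan: $10,819 · Haddad: $9,924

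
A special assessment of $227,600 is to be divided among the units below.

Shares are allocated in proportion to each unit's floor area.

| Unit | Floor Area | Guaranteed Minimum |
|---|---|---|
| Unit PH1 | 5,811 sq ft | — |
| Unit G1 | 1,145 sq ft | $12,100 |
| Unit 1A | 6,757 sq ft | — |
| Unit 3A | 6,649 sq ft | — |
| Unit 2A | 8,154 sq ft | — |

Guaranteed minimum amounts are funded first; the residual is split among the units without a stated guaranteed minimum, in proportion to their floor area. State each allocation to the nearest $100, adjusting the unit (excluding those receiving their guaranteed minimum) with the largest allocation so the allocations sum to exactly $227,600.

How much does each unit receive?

Unit PH1: $45,800; Unit G1: $12,100; Unit 1A: $53,200; Unit 3A: $52,300; Unit 2A: $64,200

Guaranteed amounts: Unit G1 $12,100. Residual $215,500.
Residual split over remaining floor area 27,371: Unit PH1 45,751.73 → $45,800; Unit 1A 53,199.86 → $53,200; Unit 3A 52,349.55 → $52,300; Unit 2A 64,198.86 → $64,200.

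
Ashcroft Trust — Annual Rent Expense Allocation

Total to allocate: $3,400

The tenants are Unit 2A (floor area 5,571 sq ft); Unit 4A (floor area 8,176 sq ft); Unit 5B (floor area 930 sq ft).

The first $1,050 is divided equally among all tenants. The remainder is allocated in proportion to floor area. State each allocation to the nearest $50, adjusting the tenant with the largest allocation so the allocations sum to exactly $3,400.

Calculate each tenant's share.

Unit 2A: $1,250; Unit 4A: $1,650; Unit 5B: $500

$1,050 shared equally gives $350 per tenant.
Remainder $2,350 by floor area (total 14,677): Unit 2A 892.00 → $900; Unit 4A 1,309.10 → $1,300; Unit 5B 148.91 → $150.
Totals: Unit 2A $350 + $900 = $1,250; Unit 4A $350 + $1,300 = $1,650; Unit 5B $350 + $150 = $500.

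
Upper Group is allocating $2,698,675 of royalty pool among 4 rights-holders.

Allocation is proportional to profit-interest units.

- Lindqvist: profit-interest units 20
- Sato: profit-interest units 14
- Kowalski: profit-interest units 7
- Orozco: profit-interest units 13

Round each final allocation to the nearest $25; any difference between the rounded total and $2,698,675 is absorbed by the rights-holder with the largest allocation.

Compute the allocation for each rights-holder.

Lindqvist: $999,525; Sato: $699,650; Kowalski: $349,825; Orozco: $649,675

Sum of profit-interest units: 54.
Raw shares: Lindqvist 20/54 × $2,698,675 = 999,509.26; Sato 14/54 × $2,698,675 = 699,656.48; Kowalski 7/54 × $2,698,675 = 349,828.24; Orozco 13/54 × $2,698,675 = 649,681.02.
At nearest $25: Lindqvist $999,500; Sato $699,650; Kowalski $349,825; Orozco $649,675. Sum = $2,698,650.
Difference $2,698,675 − $2,698,650 = +$25 applied to largest allocation (Lindqvist): Lindqvist becomes $999,525.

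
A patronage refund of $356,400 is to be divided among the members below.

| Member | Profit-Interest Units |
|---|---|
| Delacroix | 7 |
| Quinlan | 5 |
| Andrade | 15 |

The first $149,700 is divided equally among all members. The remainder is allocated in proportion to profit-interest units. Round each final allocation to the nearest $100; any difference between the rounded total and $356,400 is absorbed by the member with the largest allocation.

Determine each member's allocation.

$149,700 shared equally gives $49,900 per member.
Remainder $206,700 by profit-interest units (total 27): Delacroix 53,588.89 → $53,600; Quinlan 38,277.78 → $38,300; Andrade 114,833.33 → $114,800.
Totals: Delacroix $49,900 + $53,600 = $103,500; Quinlan $49,900 + $38,300 = $88,200; Andrade $49,900 + $114,800 = $164,700.

Delacroix: $103,500; Quinlan: $88,200; Andrade: $164,700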